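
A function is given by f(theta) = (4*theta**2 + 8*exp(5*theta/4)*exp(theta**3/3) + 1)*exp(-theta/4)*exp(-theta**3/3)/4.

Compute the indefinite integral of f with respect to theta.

F(theta) = 2*exp(theta) - exp(-theta/4)*exp(-theta**3/3) + C

Check any antiderivative F(theta) by computing F'(theta) and comparing it with f(theta).
Check: d/dtheta[2*exp(theta) - exp(-theta/4)*exp(-theta**3/3)] = (4*theta**2 + 8*exp(5*theta/4)*exp(theta**3/3) + 1)*exp(-theta/4)*exp(-theta**3/3)/4 = f(theta).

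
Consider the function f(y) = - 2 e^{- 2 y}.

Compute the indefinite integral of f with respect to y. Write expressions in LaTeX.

Since d/dy undoes antidifferentiation here, F'(y) = f(y) is required of F(y).
Check: d/dy[e^{- 2 y}] = - 2 e^{- 2 y} = f(y).

F(y) = e^{- 2 y} + C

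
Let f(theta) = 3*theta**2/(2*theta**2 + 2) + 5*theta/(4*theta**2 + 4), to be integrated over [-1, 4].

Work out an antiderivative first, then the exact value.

Integrate term by term and add the pieces.
F(theta) = (12*theta + 5*log(theta**2 + 1) - 12*atan(theta))/8 is an antiderivative of f.
Check: d/dtheta[(12*theta + 5*log(theta**2 + 1) - 12*atan(theta))/8] = (6*theta**2 + 5*theta)/(4*theta**2 + 4), which equals f(theta).
F(4) = -3*atan(4)/2 + 5*log(17)/8 + 6; F(-1) = -3/2 + 5*log(2)/8 + 3*pi/8.
Integral = F(4) - F(-1) = -3*atan(4)/2 - 3*pi/8 - 5*log(2)/8 + 5*log(17)/8 + 15/2.

Antiderivative: F(theta) = (12*theta + 5*log(theta**2 + 1) - 12*atan(theta))/8; value = -3*atan(4)/2 - 3*pi/8 - 5*log(2)/8 + 5*log(17)/8 + 15/2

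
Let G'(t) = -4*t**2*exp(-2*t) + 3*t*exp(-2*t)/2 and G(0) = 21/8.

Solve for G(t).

G(t) = (16*t**2 + 10*t + 16*exp(2*t) + 5)*exp(-2*t)/8

G'(t) has the shape u'v + uv' for u = 2*t**2 + 5*t/4 + 5/8 and v = exp(-2*t) — it is the derivative of the product u*v.
A general antiderivative is (16*t**2 + 10*t + 5)*exp(-2*t)/8 + C.
The condition gives C = 21/8 - (5/8) = 2.
So G(t) = (16*t**2 + 10*t + 16*exp(2*t) + 5)*exp(-2*t)/8.
Check: d/dt[(16*t**2 + 10*t + 16*exp(2*t) + 5)*exp(-2*t)/8] = (-8*t**2 + 3*t)*exp(-2*t)/2, which equals G'(t).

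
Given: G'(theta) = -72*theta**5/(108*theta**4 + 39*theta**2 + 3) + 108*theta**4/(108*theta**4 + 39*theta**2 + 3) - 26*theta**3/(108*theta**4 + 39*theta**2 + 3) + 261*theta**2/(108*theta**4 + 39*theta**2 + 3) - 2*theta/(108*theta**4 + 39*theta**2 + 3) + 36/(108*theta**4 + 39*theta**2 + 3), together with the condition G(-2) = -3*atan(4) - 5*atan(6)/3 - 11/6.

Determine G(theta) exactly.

Integrate term by term and add the pieces.
A general antiderivative is -theta**2/3 + theta + 3*atan(2*theta) + 5*atan(3*theta)/3 + 3/2 + C.
The condition gives C = -3*atan(4) - 5*atan(6)/3 - 11/6 - (-3*atan(4) - 5*atan(6)/3 - 11/6) = 0.
So G(theta) = (-2*theta**2 + 6*theta + 18*atan(2*theta) + 10*atan(3*theta) + 9)/6.
Check: d/dtheta[(-2*theta**2 + 6*theta + 18*atan(2*theta) + 10*atan(3*theta) + 9)/6] = (-72*theta**5 + 108*theta**4 - 26*theta**3 + 261*theta**2 - 2*theta + 36)/(108*theta**4 + 39*theta**2 + 3), which equals G'(theta).

G(theta) = (-2*theta**2 + 6*theta + 18*atan(2*theta) + 10*atan(3*theta) + 9)/6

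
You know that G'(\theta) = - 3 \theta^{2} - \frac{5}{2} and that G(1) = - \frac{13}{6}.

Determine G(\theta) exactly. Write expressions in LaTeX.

Differentiate the proposed G(\theta) back; it has to land on the given G'(\theta).
A general antiderivative is - \theta^{3} - \frac{5 \theta}{2} + \frac{1}{3} + C.
The condition gives C = - \frac{13}{6} - (- \frac{19}{6}) = 1.
So G(\theta) = - \theta^{3} - \frac{5 \theta}{2} + \frac{4}{3}.
Check: d/d\theta[- \theta^{3} - \frac{5 \theta}{2} + \frac{4}{3}] = - 3 \theta^{2} - \frac{5}{2} = G'(\theta).

G(\theta) = - \theta^{3} - \frac{5 \theta}{2} + \frac{4}{3}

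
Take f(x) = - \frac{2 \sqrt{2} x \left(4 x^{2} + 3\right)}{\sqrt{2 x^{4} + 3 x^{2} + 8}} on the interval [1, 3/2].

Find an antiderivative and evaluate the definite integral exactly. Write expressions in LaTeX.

Antiderivative: F(x) = - 2 \sqrt{2} \sqrt{2 x^{4} + 3 x^{2} + 8}; value = - \sqrt{199} + 2 \sqrt{26}

f matches the chain-rule pattern g'(h)*h' with inner function h(x) = x^{4} + \frac{3 x^{2}}{2} + 4; substituting u = h(x) collapses the integral.
F(x) = - 2 \sqrt{2} \sqrt{2 x^{4} + 3 x^{2} + 8} is an antiderivative of f.
Check: d/dx[- 2 \sqrt{2} \sqrt{2 x^{4} + 3 x^{2} + 8}] = \frac{- 8 \sqrt{2} x^{3} - 6 \sqrt{2} x}{\sqrt{2 x^{4} + 3 x^{2} + 8}}, which equals f(x).
F(3/2) = - \sqrt{199}; F(1) = - 2 \sqrt{26}.
Integral = F(3/2) - F(1) = - \sqrt{199} + 2 \sqrt{26}.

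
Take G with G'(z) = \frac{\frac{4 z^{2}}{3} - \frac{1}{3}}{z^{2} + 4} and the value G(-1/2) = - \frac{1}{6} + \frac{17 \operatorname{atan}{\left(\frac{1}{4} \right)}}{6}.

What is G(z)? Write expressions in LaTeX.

G(z) = \frac{4 z}{3} - \frac{17 \operatorname{atan}{\left(\frac{z}{2} \right)}}{6} + \frac{1}{2}

Recover the given G'(z) by differentiating a candidate G(z); any mismatch rules it out.
A general antiderivative is \frac{4 z}{3} - \frac{17 \operatorname{atan}{\left(\frac{z}{2} \right)}}{6} + C.
The condition gives C = - \frac{1}{6} + \frac{17 \operatorname{atan}{\left(\frac{1}{4} \right)}}{6} - (- \frac{2}{3} + \frac{17 \operatorname{atan}{\left(\frac{1}{4} \right)}}{6}) = \frac{1}{2}.
So G(z) = \frac{4 z}{3} - \frac{17 \operatorname{atan}{\left(\frac{z}{2} \right)}}{6} + \frac{1}{2}.
Check: d/dz[\frac{4 z}{3} - \frac{17 \operatorname{atan}{\left(\frac{z}{2} \right)}}{6} + \frac{1}{2}] = \frac{4 z^{2} - 1}{3 z^{2} + 12}, which equals G'(z).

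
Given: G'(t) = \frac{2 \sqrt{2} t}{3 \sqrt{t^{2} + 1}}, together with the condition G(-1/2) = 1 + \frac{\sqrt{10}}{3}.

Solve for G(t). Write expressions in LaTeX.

G(t) = \frac{2 \sqrt{2} \sqrt{t^{2} + 1} + 3}{3}

The substitution u = 2 t^{2} + 2 works: G'(t) is exactly (dG/du)*(du/dt) for that inner function.
A general antiderivative is \frac{2 \sqrt{2 t^{2} + 2}}{3} + C.
The condition gives C = 1 + \frac{\sqrt{10}}{3} - (\frac{\sqrt{10}}{3}) = 1.
So G(t) = \frac{2 \sqrt{2} \sqrt{t^{2} + 1} + 3}{3}.
Check: d/dt[\frac{2 \sqrt{2} \sqrt{t^{2} + 1} + 3}{3}] = \frac{2 \sqrt{2} t}{3 \sqrt{t^{2} + 1}} = G'(t).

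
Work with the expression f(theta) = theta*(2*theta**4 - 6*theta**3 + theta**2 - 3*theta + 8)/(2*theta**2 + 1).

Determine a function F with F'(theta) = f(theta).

An antiderivative is F(theta) = theta**4/4 - theta**3 + 2*log(2*theta**2 + 1).

Any candidate F(theta) must reproduce f(theta) exactly when differentiated.
Check: d/dtheta[theta**4/4 - theta**3 + 2*log(2*theta**2 + 1)] = (2*theta**5 - 6*theta**4 + theta**3 - 3*theta**2 + 8*theta)/(2*theta**2 + 1), which equals f(theta).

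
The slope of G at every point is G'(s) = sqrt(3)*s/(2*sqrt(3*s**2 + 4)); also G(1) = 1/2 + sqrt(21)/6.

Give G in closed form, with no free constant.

G(s) = (sqrt(3)*sqrt(3*s**2 + 4) + 3)/6

G'(s) matches the chain-rule pattern g'(h)*h' with inner function h(s) = s**2 + 4/3; substituting u = h(s) collapses the integral.
A general antiderivative is sqrt(s**2 + 4/3)/2 + C.
The condition gives C = 1/2 + sqrt(21)/6 - (sqrt(21)/6) = 1/2.
So G(s) = (sqrt(3)*sqrt(3*s**2 + 4) + 3)/6.
Check: d/ds[(sqrt(3)*sqrt(3*s**2 + 4) + 3)/6] = sqrt(3)*s/(2*sqrt(3*s**2 + 4)) = G'(s).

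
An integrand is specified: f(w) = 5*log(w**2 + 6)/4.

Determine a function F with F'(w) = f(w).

Check any antiderivative F(w) by computing F'(w) and comparing it with f(w).
Check: d/dw[5*(w*log(w**2 + 6) - 2*w + 2*sqrt(6)*atan(sqrt(6)*w/6))/4] = 5*log(w**2 + 6)/4 = f(w).

An antiderivative is F(w) = 5*(w*log(w**2 + 6) - 2*w + 2*sqrt(6)*atan(sqrt(6)*w/6))/4.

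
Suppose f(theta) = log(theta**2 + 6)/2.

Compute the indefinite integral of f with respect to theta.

F(theta) = (theta*log(theta**2 + 6) - 2*theta + 2*sqrt(6)*atan(sqrt(6)*theta/6))/2 + C

A first test for any F(theta): its theta-derivative must equal f(theta) identically.
Check: d/dtheta[(theta*log(theta**2 + 6) - 2*theta + 2*sqrt(6)*atan(sqrt(6)*theta/6))/2] = log(theta**2 + 6)/2 = f(theta).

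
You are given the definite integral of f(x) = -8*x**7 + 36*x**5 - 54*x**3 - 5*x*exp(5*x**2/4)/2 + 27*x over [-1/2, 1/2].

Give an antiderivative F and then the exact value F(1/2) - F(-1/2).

The integrand splits into summands that can be handled one at a time.
F(x) = (-(2*x**2 - 3)**4 - 16*exp(5*x**2/4))/16 is an antiderivative of f.
Check: d/dx[(-(2*x**2 - 3)**4 - 16*exp(5*x**2/4))/16] = -8*x**7 + 36*x**5 - 54*x**3 - 5*x*exp(5*x**2/4)/2 + 27*x = f(x).
F(1/2) = -625/256 - exp(5/16); F(-1/2) = -625/256 - exp(5/16).
Integral = F(1/2) - F(-1/2) = 0.

Antiderivative: F(x) = (-(2*x**2 - 3)**4 - 16*exp(5*x**2/4))/16; value = 0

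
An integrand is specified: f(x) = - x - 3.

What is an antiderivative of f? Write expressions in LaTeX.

An antiderivative is F(x) = - \frac{x^{2}}{2} - 3 x.

Differentiate the proposed F(x) back; it has to land on f(x) exactly.
Check: d/dx[- \frac{x^{2}}{2} - 3 x] = - x - 3 = f(x).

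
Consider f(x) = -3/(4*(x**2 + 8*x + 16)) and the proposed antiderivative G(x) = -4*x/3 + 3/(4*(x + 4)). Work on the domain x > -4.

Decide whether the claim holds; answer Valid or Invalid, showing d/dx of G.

d/dx[G] = (-16*x**2 - 128*x - 265)/(12*x**2 + 96*x + 192)
d/dx[G] - f(x) = -4/3 != 0.

Invalid: d/dx[G] - f = -4/3, which is not 0.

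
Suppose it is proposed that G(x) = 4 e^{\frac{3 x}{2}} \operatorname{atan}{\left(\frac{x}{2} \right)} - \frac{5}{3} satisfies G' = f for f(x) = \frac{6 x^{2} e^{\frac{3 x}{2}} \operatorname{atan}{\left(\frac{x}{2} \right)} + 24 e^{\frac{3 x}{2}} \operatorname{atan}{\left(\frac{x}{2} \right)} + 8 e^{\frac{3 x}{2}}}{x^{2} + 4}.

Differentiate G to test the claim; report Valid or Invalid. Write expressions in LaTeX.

d/dx[G] = \frac{6 x^{2} e^{\frac{3 x}{2}} \operatorname{atan}{\left(\frac{x}{2} \right)} + 24 e^{\frac{3 x}{2}} \operatorname{atan}{\left(\frac{x}{2} \right)} + 8 e^{\frac{3 x}{2}}}{x^{2} + 4}
This equals f(x) exactly, so the claim holds.

Valid: G'(x) = f(x).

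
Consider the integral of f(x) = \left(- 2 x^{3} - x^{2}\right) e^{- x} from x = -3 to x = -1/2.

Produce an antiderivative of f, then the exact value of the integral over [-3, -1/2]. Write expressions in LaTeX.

Recognize the product-rule pattern: f = u'v + uv' with u = 2 x^{3} + 7 x^{2} + 14 x + 14, v = e^{- x}, so integration by parts undoes it.
F(x) = \left(2 x^{3} + 7 x^{2} + 14 x + 14\right) e^{- x} is an antiderivative of f.
Check: d/dx[\left(2 x^{3} + 7 x^{2} + 14 x + 14\right) e^{- x}] = \left(- 2 x^{3} - x^{2}\right) e^{- x} = f(x).
F(-1/2) = \frac{17 e^{\frac{1}{2}}}{2}; F(-3) = - 19 e^{3}.
Integral = F(-1/2) - F(-3) = \frac{17 e^{\frac{1}{2}}}{2} + 19 e^{3}.

Antiderivative: F(x) = \left(2 x^{3} + 7 x^{2} + 14 x + 14\right) e^{- x}; value = \frac{17 e^{\frac{1}{2}}}{2} + 19 e^{3}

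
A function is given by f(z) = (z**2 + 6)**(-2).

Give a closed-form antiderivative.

An antiderivative is F(z) = (6*z + sqrt(6)*(z**2 + 6)*atan(sqrt(6)*z/6))/(72*(z**2 + 6)).

A candidate is checked by its d/dz: the result must match f(z).
Check: d/dz[(6*z + sqrt(6)*(z**2 + 6)*atan(sqrt(6)*z/6))/(72*(z**2 + 6))] = 1/(z**4 + 12*z**2 + 36), which equals f(z).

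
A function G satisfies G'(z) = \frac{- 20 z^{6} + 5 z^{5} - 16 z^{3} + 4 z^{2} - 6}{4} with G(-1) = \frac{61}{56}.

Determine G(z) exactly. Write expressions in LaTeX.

G(z) = - \frac{5 z^{7}}{7} + \frac{5 z^{6}}{24} - z^{4} + \frac{z^{3}}{3} - \frac{3 z}{2}

Any candidate G(z) must reproduce the stated G'(z) exactly.
A general antiderivative is - \frac{5 z^{7}}{7} + \frac{5 z^{6}}{24} - z^{4} + \frac{z^{3}}{3} - \frac{3 z}{2} + C.
The condition gives C = \frac{61}{56} - (\frac{61}{56}) = 0.
So G(z) = - \frac{5 z^{7}}{7} + \frac{5 z^{6}}{24} - z^{4} + \frac{z^{3}}{3} - \frac{3 z}{2}.
Check: d/dz[- \frac{5 z^{7}}{7} + \frac{5 z^{6}}{24} - z^{4} + \frac{z^{3}}{3} - \frac{3 z}{2}] = - 5 z^{6} + \frac{5 z^{5}}{4} - 4 z^{3} + z^{2} - \frac{3}{2}, which equals G'(z).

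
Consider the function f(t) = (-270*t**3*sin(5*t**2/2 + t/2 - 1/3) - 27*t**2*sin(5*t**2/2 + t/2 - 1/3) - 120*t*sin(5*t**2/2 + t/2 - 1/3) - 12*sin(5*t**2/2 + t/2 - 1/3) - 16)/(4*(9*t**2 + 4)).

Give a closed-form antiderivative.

A candidate is checked by its d/dt: the result must match f(t).
Check: d/dt[3*cos(5*t**2/2 + t/2 - 1/3)/2 - 2*atan(3*t/2)/3] = (-270*t**3*sin(5*t**2/2 + t/2 - 1/3) - 27*t**2*sin(5*t**2/2 + t/2 - 1/3) - 120*t*sin(5*t**2/2 + t/2 - 1/3) - 12*sin(5*t**2/2 + t/2 - 1/3) - 16)/(36*t**2 + 16), which equals f(t).

An antiderivative is F(t) = 3*cos(5*t**2/2 + t/2 - 1/3)/2 - 2*atan(3*t/2)/3.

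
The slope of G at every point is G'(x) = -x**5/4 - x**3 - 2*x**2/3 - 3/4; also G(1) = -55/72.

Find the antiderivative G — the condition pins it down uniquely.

G(x) = -x**6/24 - x**4/4 - 2*x**3/9 - 3*x/4 + 1/2

Integrate term by term and add the pieces.
A general antiderivative is -x**6/24 - x**4/4 - 2*x**3/9 - 3*x/4 + C.
The condition gives C = -55/72 - (-91/72) = 1/2.
So G(x) = -x**6/24 - x**4/4 - 2*x**3/9 - 3*x/4 + 1/2.
Check: d/dx[-x**6/24 - x**4/4 - 2*x**3/9 - 3*x/4 + 1/2] = -x**5/4 - x**3 - 2*x**2/3 - 3/4 = G'(x).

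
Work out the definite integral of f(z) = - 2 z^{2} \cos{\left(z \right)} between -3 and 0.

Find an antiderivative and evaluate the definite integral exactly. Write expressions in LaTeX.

For F(z) to be correct the identity F'(z) - f(z) = 0 must hold.
F(z) = 2 \left(- z^{2} \sin{\left(z \right)} - 2 z \cos{\left(z \right)} + 2 \sin{\left(z \right)}\right) is an antiderivative of f.
Check: d/dz[2 \left(- z^{2} \sin{\left(z \right)} - 2 z \cos{\left(z \right)} + 2 \sin{\left(z \right)}\right)] = - 2 z^{2} \cos{\left(z \right)} = f(z).
F(0) = 0; F(-3) = 12 \cos{\left(3 \right)} + 14 \sin{\left(3 \right)}.
Integral = F(0) - F(-3) = - 14 \sin{\left(3 \right)} - 12 \cos{\left(3 \right)}.

Antiderivative: F(z) = 2 \left(- z^{2} \sin{\left(z \right)} - 2 z \cos{\left(z \right)} + 2 \sin{\left(z \right)}\right); value = - 14 \sin{\left(3 \right)} - 12 \cos{\left(3 \right)}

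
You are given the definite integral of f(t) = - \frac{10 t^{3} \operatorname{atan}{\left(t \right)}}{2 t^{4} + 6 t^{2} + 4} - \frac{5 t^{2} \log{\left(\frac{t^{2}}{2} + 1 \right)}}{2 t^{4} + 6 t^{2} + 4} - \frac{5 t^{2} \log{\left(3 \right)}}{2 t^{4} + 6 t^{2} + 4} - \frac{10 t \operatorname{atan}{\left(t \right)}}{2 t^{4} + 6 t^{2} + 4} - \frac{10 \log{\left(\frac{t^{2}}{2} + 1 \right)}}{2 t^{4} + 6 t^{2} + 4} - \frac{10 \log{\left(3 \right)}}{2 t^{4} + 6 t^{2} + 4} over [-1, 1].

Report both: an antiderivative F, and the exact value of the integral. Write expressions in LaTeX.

Antiderivative: F(t) = - \frac{5 \log{\left(\frac{3 t^{2}}{2} + 3 \right)} \operatorname{atan}{\left(t \right)}}{2}; value = - \frac{5 \pi \log{\left(\frac{9}{2} \right)}}{4}

Recognize the product-rule pattern: f = u'v + uv' with u = - \frac{5 \operatorname{atan}{\left(t \right)}}{2}, v = \log{\left(\frac{3 t^{2}}{2} + 3 \right)}, so integration by parts undoes it.
F(t) = - \frac{5 \log{\left(\frac{3 t^{2}}{2} + 3 \right)} \operatorname{atan}{\left(t \right)}}{2} is an antiderivative of f.
Check: d/dt[- \frac{5 \log{\left(\frac{3 t^{2}}{2} + 3 \right)} \operatorname{atan}{\left(t \right)}}{2}] = \frac{- 10 t^{3} \operatorname{atan}{\left(t \right)} - 5 t^{2} \log{\left(\frac{t^{2}}{2} + 1 \right)} - 5 t^{2} \log{\left(3 \right)} - 10 t \operatorname{atan}{\left(t \right)} - 10 \log{\left(\frac{t^{2}}{2} + 1 \right)} - 10 \log{\left(3 \right)}}{2 t^{4} + 6 t^{2} + 4}, which equals f(t).
F(1) = - \frac{5 \pi \log{\left(\frac{9}{2} \right)}}{8}; F(-1) = \frac{5 \pi \log{\left(\frac{9}{2} \right)}}{8}.
Integral = F(1) - F(-1) = - \frac{5 \pi \log{\left(\frac{9}{2} \right)}}{4}.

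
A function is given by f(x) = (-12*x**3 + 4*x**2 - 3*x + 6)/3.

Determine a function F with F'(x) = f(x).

Any candidate F(x) must reproduce f(x) exactly when differentiated.
Check: d/dx[-x*(18*x**3 - 8*x**2 + 9*x - 36)/18] = -4*x**3 + 4*x**2/3 - x + 2, which equals f(x).

An antiderivative is F(x) = -x*(18*x**3 - 8*x**2 + 9*x - 36)/18.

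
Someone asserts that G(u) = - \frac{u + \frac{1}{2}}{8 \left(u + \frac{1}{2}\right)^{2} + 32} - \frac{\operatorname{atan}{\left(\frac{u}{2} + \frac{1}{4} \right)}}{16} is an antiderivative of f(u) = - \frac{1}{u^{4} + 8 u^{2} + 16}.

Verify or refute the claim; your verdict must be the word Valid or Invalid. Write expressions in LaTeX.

d/du[G] = - \frac{16}{16 u^{4} + 32 u^{3} + 152 u^{2} + 136 u + 289}
d/du[G] - f(u) = \frac{32 u^{3} + 24 u^{2} + 136 u + 33}{16 u^{8} + 32 u^{7} + 280 u^{6} + 392 u^{5} + 1761 u^{4} + 1600 u^{3} + 4744 u^{2} + 2176 u + 4624} != 0.

Invalid: d/du[G] - f = \frac{32 u^{3} + 24 u^{2} + 136 u + 33}{16 u^{8} + 32 u^{7} + 280 u^{6} + 392 u^{5} + 1761 u^{4} + 1600 u^{3} + 4744 u^{2} + 2176 u + 4624}, which is not 0.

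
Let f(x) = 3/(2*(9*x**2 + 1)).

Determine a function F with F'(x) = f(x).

An antiderivative is F(x) = atan(3*x)/2.

Whatever form F(x) takes, F'(x) = f(x) is non-negotiable.
Check: d/dx[atan(3*x)/2] = 3/(18*x**2 + 2), which equals f(x).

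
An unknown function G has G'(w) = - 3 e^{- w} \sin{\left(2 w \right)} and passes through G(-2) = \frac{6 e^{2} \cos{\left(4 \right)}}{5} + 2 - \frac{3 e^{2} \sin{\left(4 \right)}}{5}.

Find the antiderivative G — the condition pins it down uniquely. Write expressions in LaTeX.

G(w) = 2 + \frac{3 e^{- w} \sin{\left(2 w \right)}}{5} + \frac{6 e^{- w} \cos{\left(2 w \right)}}{5}

Recover the given G'(w) by differentiating a candidate G(w); any mismatch rules it out.
A general antiderivative is \frac{3 e^{- w} \sin{\left(2 w \right)}}{5} + \frac{6 e^{- w} \cos{\left(2 w \right)}}{5} + C.
The condition gives C = \frac{6 e^{2} \cos{\left(4 \right)}}{5} + 2 - \frac{3 e^{2} \sin{\left(4 \right)}}{5} - (\frac{6 e^{2} \cos{\left(4 \right)}}{5} - \frac{3 e^{2} \sin{\left(4 \right)}}{5}) = 2.
So G(w) = 2 + \frac{3 e^{- w} \sin{\left(2 w \right)}}{5} + \frac{6 e^{- w} \cos{\left(2 w \right)}}{5}.
Check: d/dw[2 + \frac{3 e^{- w} \sin{\left(2 w \right)}}{5} + \frac{6 e^{- w} \cos{\left(2 w \right)}}{5}] = - 3 e^{- w} \sin{\left(2 w \right)} = G'(w).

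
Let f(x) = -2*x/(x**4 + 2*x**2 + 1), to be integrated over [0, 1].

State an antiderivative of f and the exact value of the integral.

The substitution u = x**2 + 1 works: f is exactly (dF/du)*(du/dx) for that inner function.
F(x) = 1/(x**2 + 1) is an antiderivative of f.
Check: d/dx[1/(x**2 + 1)] = -2*x/(x**4 + 2*x**2 + 1) = f(x).
F(1) = 1/2; F(0) = 1.
Integral = F(1) - F(0) = -1/2.

Antiderivative: F(x) = 1/(x**2 + 1); value = -1/2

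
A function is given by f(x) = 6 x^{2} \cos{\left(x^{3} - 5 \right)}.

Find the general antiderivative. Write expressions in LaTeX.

The substitution u = x^{3} - 5 works: f is exactly (dF/du)*(du/dx) for that inner function.
Check: d/dx[2 \sin{\left(x^{3} - 5 \right)}] = 6 x^{2} \cos{\left(x^{3} - 5 \right)} = f(x).

F(x) = 2 \sin{\left(x^{3} - 5 \right)} + C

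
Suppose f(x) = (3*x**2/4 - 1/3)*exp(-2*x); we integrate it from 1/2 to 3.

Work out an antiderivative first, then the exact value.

f has the shape u'v + uv' for u = -3*x**2/8 - 3*x/8 - 1/48 and v = exp(-2*x) — it is the derivative of the product u*v.
F(x) = -3*x**2*exp(-2*x)/8 - 3*x*exp(-2*x)/8 - exp(-2*x)/48 is an antiderivative of f.
Check: d/dx[-3*x**2*exp(-2*x)/8 - 3*x*exp(-2*x)/8 - exp(-2*x)/48] = (9*x**2 - 4)*exp(-2*x)/12, which equals f(x).
F(3) = -217*exp(-6)/48; F(1/2) = -29*exp(-1)/96.
Integral = F(3) - F(1/2) = -217*exp(-6)/48 + 29*exp(-1)/96.

Antiderivative: F(x) = -3*x**2*exp(-2*x)/8 - 3*x*exp(-2*x)/8 - exp(-2*x)/48; value = -217*exp(-6)/48 + 29*exp(-1)/96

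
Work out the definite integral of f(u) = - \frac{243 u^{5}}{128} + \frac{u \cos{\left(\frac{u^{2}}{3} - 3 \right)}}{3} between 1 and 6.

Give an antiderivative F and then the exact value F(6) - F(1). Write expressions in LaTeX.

The integrand splits into summands that can be handled one at a time.
F(u) = - \frac{81 u^{6}}{256} + \frac{\sin{\left(\frac{u^{2}}{3} - 3 \right)}}{2} is an antiderivative of f.
Check: d/du[- \frac{81 u^{6}}{256} + \frac{\sin{\left(\frac{u^{2}}{3} - 3 \right)}}{2}] = - \frac{243 u^{5}}{128} + \frac{u \cos{\left(\frac{u^{2}}{3} - 3 \right)}}{3} = f(u).
F(6) = - \frac{59049}{4} + \frac{\sin{\left(9 \right)}}{2}; F(1) = - \frac{81}{256} - \frac{\sin{\left(\frac{8}{3} \right)}}{2}.
Integral = F(6) - F(1) = - \frac{3779055}{256} + \frac{\sin{\left(9 \right)}}{2} + \frac{\sin{\left(\frac{8}{3} \right)}}{2}.

Antiderivative: F(u) = - \frac{81 u^{6}}{256} + \frac{\sin{\left(\frac{u^{2}}{3} - 3 \right)}}{2}; value = - \frac{3779055}{256} + \frac{\sin{\left(9 \right)}}{2} + \frac{\sin{\left(\frac{8}{3} \right)}}{2}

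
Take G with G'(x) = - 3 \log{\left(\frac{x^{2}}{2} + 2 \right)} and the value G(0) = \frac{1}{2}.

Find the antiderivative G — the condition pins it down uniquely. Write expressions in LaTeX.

G(x) = - \frac{6 x \log{\left(\frac{x^{2}}{2} + 2 \right)} - 12 x + 24 \operatorname{atan}{\left(\frac{x}{2} \right)} - 1}{2}

Check a candidate G(x) by differentiating: d/dx[G] must match the given G'(x).
A general antiderivative is - 3 x \log{\left(\frac{x^{2}}{2} + 2 \right)} + 6 x - 12 \operatorname{atan}{\left(\frac{x}{2} \right)} + C.
The condition gives C = \frac{1}{2} - (0) = \frac{1}{2}.
So G(x) = - \frac{6 x \log{\left(\frac{x^{2}}{2} + 2 \right)} - 12 x + 24 \operatorname{atan}{\left(\frac{x}{2} \right)} - 1}{2}.
Check: d/dx[- \frac{6 x \log{\left(\frac{x^{2}}{2} + 2 \right)} - 12 x + 24 \operatorname{atan}{\left(\frac{x}{2} \right)} - 1}{2}] = - 3 \log{\left(\frac{x^{2}}{2} + 2 \right)} = G'(x).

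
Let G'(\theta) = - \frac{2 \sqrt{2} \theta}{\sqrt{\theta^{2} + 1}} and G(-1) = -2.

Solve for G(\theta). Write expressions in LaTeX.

G'(\theta) matches the chain-rule pattern g'(h)*h' with inner function h(\theta) = 2 \theta^{2} + 2; substituting u = h(\theta) collapses the integral.
A general antiderivative is - 2 \sqrt{2 \theta^{2} + 2} + C.
The condition gives C = -2 - (-4) = 2.
So G(\theta) = 2 - 2 \sqrt{2 \theta^{2} + 2}.
Check: d/d\theta[2 - 2 \sqrt{2 \theta^{2} + 2}] = - \frac{2 \sqrt{2} \theta}{\sqrt{\theta^{2} + 1}} = G'(\theta).

G(\theta) = 2 - 2 \sqrt{2 \theta^{2} + 2}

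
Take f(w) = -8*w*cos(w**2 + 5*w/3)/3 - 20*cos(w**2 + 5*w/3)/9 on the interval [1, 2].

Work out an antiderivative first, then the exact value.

Antiderivative: F(w) = -4*sin(w**2 + 5*w/3)/3; value = -4*sin(22/3)/3 + 4*sin(8/3)/3

The substitution u = w**2 + 5*w/3 works: f is exactly (dF/du)*(du/dw) for that inner function.
F(w) = -4*sin(w**2 + 5*w/3)/3 is an antiderivative of f.
Check: d/dw[-4*sin(w**2 + 5*w/3)/3] = -8*w*cos(w**2 + 5*w/3)/3 - 20*cos(w**2 + 5*w/3)/9 = f(w).
F(2) = -4*sin(22/3)/3; F(1) = -4*sin(8/3)/3.
Integral = F(2) - F(1) = -4*sin(22/3)/3 + 4*sin(8/3)/3.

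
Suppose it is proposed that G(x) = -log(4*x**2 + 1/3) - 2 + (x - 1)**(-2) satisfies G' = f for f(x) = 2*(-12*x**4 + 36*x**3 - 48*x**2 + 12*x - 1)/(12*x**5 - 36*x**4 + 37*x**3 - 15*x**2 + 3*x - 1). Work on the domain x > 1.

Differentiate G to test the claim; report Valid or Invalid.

d/dx[G] = (-24*x**4 + 72*x**3 - 96*x**2 + 24*x - 2)/(12*x**5 - 36*x**4 + 37*x**3 - 15*x**2 + 3*x - 1)
This equals f(x) exactly, so the claim holds.

Valid. The derivative of G reproduces f.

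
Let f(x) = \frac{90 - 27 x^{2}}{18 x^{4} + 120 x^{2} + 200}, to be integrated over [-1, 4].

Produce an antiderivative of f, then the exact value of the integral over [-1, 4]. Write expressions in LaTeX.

Antiderivative: F(x) = \frac{9 x}{6 x^{2} + 20}; value = \frac{495}{754}

f has the shape u'v + uv' for u = \frac{3 x}{4} and v = \frac{1}{\frac{x^{2}}{2} + \frac{5}{3}} — it is the derivative of the product u*v.
F(x) = \frac{9 x}{6 x^{2} + 20} is an antiderivative of f.
Check: d/dx[\frac{9 x}{6 x^{2} + 20}] = \frac{90 - 27 x^{2}}{18 x^{4} + 120 x^{2} + 200} = f(x).
F(4) = \frac{9}{29}; F(-1) = - \frac{9}{26}.
Integral = F(4) - F(-1) = \frac{495}{754}.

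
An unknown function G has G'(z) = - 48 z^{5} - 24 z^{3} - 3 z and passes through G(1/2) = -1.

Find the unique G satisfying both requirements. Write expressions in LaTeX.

G(z) = - \left(2 z^{2} + \frac{1}{2}\right)^{3}

G'(z) matches the chain-rule pattern g'(h)*h' with inner function h(z) = 2 z^{2} + \frac{1}{2}; substituting u = h(z) collapses the integral.
A general antiderivative is - \left(2 z^{2} + \frac{1}{2}\right)^{3} + C.
The condition gives C = -1 - (-1) = 0.
So G(z) = - \left(2 z^{2} + \frac{1}{2}\right)^{3}.
Check: d/dz[- \left(2 z^{2} + \frac{1}{2}\right)^{3}] = - 48 z^{5} - 24 z^{3} - 3 z = G'(z).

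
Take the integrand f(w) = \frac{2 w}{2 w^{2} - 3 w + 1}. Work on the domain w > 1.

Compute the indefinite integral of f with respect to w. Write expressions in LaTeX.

Factor the denominator (\left(w - 1\right) \left(2 w - 1\right)) and decompose: f = - \frac{2}{2 w - 1} + \frac{2}{w - 1}; each piece integrates to a log, atan, or power term.
Check: d/dw[2 \log{\left(w - 1 \right)} - \log{\left(w - \frac{1}{2} \right)}] = \frac{2 w}{2 w^{2} - 3 w + 1} = f(w).

F(w) = 2 \log{\left(w - 1 \right)} - \log{\left(w - \frac{1}{2} \right)} + C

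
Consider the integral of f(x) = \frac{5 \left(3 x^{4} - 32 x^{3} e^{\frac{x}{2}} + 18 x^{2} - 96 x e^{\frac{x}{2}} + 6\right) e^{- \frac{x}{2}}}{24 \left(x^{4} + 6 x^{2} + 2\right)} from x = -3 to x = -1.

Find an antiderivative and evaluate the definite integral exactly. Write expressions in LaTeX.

Whatever form F(x) takes, F'(x) = f(x) is non-negotiable.
F(x) = \frac{\left(- 20 e^{\frac{x}{2}} \log{\left(\frac{x^{4}}{3} + 2 x^{2} + \frac{2}{3} \right)} - 15\right) e^{- \frac{x}{2}}}{12} is an antiderivative of f.
Check: d/dx[\frac{\left(- 20 e^{\frac{x}{2}} \log{\left(\frac{x^{4}}{3} + 2 x^{2} + \frac{2}{3} \right)} - 15\right) e^{- \frac{x}{2}}}{12}] = \frac{15 x^{4} - 160 x^{3} e^{\frac{x}{2}} + 90 x^{2} - 480 x e^{\frac{x}{2}} + 30}{24 x^{4} e^{\frac{x}{2}} + 144 x^{2} e^{\frac{x}{2}} + 48 e^{\frac{x}{2}}}, which equals f(x).
F(-1) = - \frac{5 e^{\frac{1}{2}}}{4} - \frac{5 \log{\left(3 \right)}}{3}; F(-3) = - \frac{5 \log{\left(\frac{137}{3} \right)}}{3} - \frac{5 e^{\frac{3}{2}}}{4}.
Integral = F(-1) - F(-3) = - \frac{5 e^{\frac{1}{2}}}{4} - \frac{5 \log{\left(3 \right)}}{3} + \frac{5 e^{\frac{3}{2}}}{4} + \frac{5 \log{\left(\frac{137}{3} \right)}}{3}.

Antiderivative: F(x) = \frac{\left(- 20 e^{\frac{x}{2}} \log{\left(\frac{x^{4}}{3} + 2 x^{2} + \frac{2}{3} \right)} - 15\right) e^{- \frac{x}{2}}}{12}; value = - \frac{5 e^{\frac{1}{2}}}{4} - \frac{5 \log{\left(3 \right)}}{3} + \frac{5 e^{\frac{3}{2}}}{4} + \frac{5 \log{\left(\frac{137}{3} \right)}}{3}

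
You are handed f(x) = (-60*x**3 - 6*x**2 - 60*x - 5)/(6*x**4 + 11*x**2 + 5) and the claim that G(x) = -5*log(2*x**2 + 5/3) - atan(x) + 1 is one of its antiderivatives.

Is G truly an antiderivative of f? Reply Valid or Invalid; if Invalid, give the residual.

d/dx[G] = (-60*x**3 - 6*x**2 - 60*x - 5)/(6*x**4 + 11*x**2 + 5)
This equals f(x) exactly, so the claim holds.

Valid - differentiating G returns exactly f.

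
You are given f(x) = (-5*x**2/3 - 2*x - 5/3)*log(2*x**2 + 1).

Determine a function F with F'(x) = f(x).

For F(x) to be correct the identity F'(x) - f(x) = 0 must hold.
Check: d/dx[10*x**3/27 + x**2 + 25*x/9 + (-5*x**3/9 - x**2 - 5*x/3)*log(2*x**2 + 1) - log(x**2 + 1/2)/2 - 25*sqrt(2)*atan(sqrt(2)*x)/18] = -5*x**2*log(2*x**2 + 1)/3 - 2*x*log(2*x**2 + 1) - 5*log(2*x**2 + 1)/3, which equals f(x).

An antiderivative is F(x) = 10*x**3/27 + x**2 + 25*x/9 + (-5*x**3/9 - x**2 - 5*x/3)*log(2*x**2 + 1) - log(x**2 + 1/2)/2 - 25*sqrt(2)*atan(sqrt(2)*x)/18.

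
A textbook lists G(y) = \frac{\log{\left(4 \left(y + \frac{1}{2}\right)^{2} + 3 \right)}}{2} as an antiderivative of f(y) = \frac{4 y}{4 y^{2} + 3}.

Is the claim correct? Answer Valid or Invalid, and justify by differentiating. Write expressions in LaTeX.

d/dy[G] = \frac{2 y + 1}{2 y^{2} + 2 y + 2}
d/dy[G] - f(y) = \frac{- 4 y^{2} - 2 y + 3}{8 y^{4} + 8 y^{3} + 14 y^{2} + 6 y + 6} != 0.

Invalid: d/dy[G] - f = \frac{- 4 y^{2} - 2 y + 3}{8 y^{4} + 8 y^{3} + 14 y^{2} + 6 y + 6}, which is not 0.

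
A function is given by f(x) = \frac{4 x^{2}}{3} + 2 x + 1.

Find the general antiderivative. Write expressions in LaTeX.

The integrand splits into summands that can be handled one at a time.
Check: d/dx[\frac{x \left(4 x^{2} + 9 x + 9\right)}{9}] = \frac{4 x^{2}}{3} + 2 x + 1 = f(x).

F(x) = \frac{x \left(4 x^{2} + 9 x + 9\right)}{9} + C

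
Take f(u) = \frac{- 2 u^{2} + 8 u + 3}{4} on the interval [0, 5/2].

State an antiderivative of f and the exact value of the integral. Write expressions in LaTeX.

Antiderivative: F(u) = - \frac{u^{3}}{6} + u^{2} + \frac{3 u}{4}; value = \frac{265}{48}

An antiderivative F(u) passes only if d/du[F] lands on f(u) exactly.
F(u) = - \frac{u^{3}}{6} + u^{2} + \frac{3 u}{4} is an antiderivative of f.
Check: d/du[- \frac{u^{3}}{6} + u^{2} + \frac{3 u}{4}] = - \frac{u^{2}}{2} + 2 u + \frac{3}{4}, which equals f(u).
F(5/2) = \frac{265}{48}; F(0) = 0.
Integral = F(5/2) - F(0) = \frac{265}{48}.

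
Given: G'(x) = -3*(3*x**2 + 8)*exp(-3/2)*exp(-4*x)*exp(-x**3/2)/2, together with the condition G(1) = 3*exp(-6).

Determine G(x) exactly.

G(x) = 3*exp(-3/2)*exp(-4*x)*exp(-x**3/2)

The substitution u = -x**3/2 - 4*x - 3/2 works: G'(x) is exactly (dG/du)*(du/dx) for that inner function.
A general antiderivative is 3*exp(-x**3/2 - 4*x - 3/2) + C.
The condition gives C = 3*exp(-6) - (3*exp(-6)) = 0.
So G(x) = 3*exp(-3/2)*exp(-4*x)*exp(-x**3/2).
Check: d/dx[3*exp(-3/2)*exp(-4*x)*exp(-x**3/2)] = (-9*x**2 - 24)*exp(-3/2)*exp(-4*x)*exp(-x**3/2)/2, which equals G'(x).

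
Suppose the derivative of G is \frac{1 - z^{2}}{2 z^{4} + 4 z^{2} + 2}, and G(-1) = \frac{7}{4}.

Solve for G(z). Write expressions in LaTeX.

Recognize the product-rule pattern: G'(z) = u'v + uv' with u = z, v = \frac{1}{2 z^{2} + 2}, so integration by parts undoes it.
A general antiderivative is \frac{z}{2 z^{2} + 2} + C.
The condition gives C = \frac{7}{4} - (- \frac{1}{4}) = 2.
So G(z) = \frac{4 z^{2} + z + 4}{2 \left(z^{2} + 1\right)}.
Check: d/dz[\frac{4 z^{2} + z + 4}{2 \left(z^{2} + 1\right)}] = \frac{1 - z^{2}}{2 z^{4} + 4 z^{2} + 2} = G'(z).

G(z) = \frac{4 z^{2} + z + 4}{2 \left(z^{2} + 1\right)}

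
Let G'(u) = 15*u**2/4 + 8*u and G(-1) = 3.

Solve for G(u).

The integrand splits into summands that can be handled one at a time.
A general antiderivative is 5*u**3/4 + 4*u**2 + 5/4 + C.
The condition gives C = 3 - (4) = -1.
So G(u) = 5*u**3/4 + 4*u**2 + 1/4.
Check: d/du[5*u**3/4 + 4*u**2 + 1/4] = 15*u**2/4 + 8*u = G'(u).

G(u) = 5*u**3/4 + 4*u**2 + 1/4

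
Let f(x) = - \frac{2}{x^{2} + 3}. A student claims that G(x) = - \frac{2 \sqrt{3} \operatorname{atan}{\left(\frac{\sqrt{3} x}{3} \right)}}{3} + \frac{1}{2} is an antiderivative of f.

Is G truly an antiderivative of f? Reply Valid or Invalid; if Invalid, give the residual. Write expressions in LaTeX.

d/dx[G] = - \frac{2}{x^{2} + 3}
This equals f(x) exactly, so the claim holds.

Valid: G'(x) = f(x).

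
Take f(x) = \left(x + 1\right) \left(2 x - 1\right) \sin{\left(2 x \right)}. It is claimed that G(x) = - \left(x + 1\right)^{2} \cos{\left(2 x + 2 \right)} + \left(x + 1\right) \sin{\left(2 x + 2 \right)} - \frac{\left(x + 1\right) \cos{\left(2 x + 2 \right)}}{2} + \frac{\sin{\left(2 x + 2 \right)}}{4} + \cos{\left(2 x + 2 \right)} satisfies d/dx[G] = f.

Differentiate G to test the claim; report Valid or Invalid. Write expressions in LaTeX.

Invalid: d/dx[G] - f = - 2 x^{2} \sin{\left(2 x \right)} + 2 x^{2} \sin{\left(2 x + 2 \right)} - x \sin{\left(2 x \right)} + 5 x \sin{\left(2 x + 2 \right)} + \sin{\left(2 x \right)} + 2 \sin{\left(2 x + 2 \right)}, which is not 0.

d/dx[G] = 2 x^{2} \sin{\left(2 x + 2 \right)} + 5 x \sin{\left(2 x + 2 \right)} + 2 \sin{\left(2 x + 2 \right)}
d/dx[G] - f(x) = - 2 x^{2} \sin{\left(2 x \right)} + 2 x^{2} \sin{\left(2 x + 2 \right)} - x \sin{\left(2 x \right)} + 5 x \sin{\left(2 x + 2 \right)} + \sin{\left(2 x \right)} + 2 \sin{\left(2 x + 2 \right)} != 0.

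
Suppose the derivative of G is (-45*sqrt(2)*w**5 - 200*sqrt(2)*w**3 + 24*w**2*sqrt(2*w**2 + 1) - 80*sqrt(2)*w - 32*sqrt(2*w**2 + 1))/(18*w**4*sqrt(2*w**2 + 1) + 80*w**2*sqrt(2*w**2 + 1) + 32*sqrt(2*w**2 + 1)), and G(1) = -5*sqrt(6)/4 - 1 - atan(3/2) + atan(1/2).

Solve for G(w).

Any candidate G(w) must reproduce the stated G'(w) exactly.
A general antiderivative is -5*sqrt(4*w**2 + 2)/4 + atan(w/2) - atan(3*w/2) + C.
The condition gives C = -5*sqrt(6)/4 - 1 - atan(3/2) + atan(1/2) - (-5*sqrt(6)/4 - atan(3/2) + atan(1/2)) = -1.
So G(w) = -5*sqrt(4*w**2 + 2)/4 + atan(w/2) - atan(3*w/2) - 1.
Check: d/dw[-5*sqrt(4*w**2 + 2)/4 + atan(w/2) - atan(3*w/2) - 1] = (-45*sqrt(2)*w**5 - 200*sqrt(2)*w**3 + 24*w**2*sqrt(2*w**2 + 1) - 80*sqrt(2)*w - 32*sqrt(2*w**2 + 1))/(18*w**4*sqrt(2*w**2 + 1) + 80*w**2*sqrt(2*w**2 + 1) + 32*sqrt(2*w**2 + 1)) = G'(w).

G(w) = -5*sqrt(4*w**2 + 2)/4 + atan(w/2) - atan(3*w/2) - 1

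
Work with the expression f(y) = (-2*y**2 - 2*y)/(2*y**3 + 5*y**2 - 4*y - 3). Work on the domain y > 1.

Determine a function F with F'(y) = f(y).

Factor the denominator ((y - 1)*(y + 3)*(2*y + 1)) and decompose: f = -2/(15*(2*y + 1)) - 3/(5*(y + 3)) - 1/(3*(y - 1)); each piece integrates to a log, atan, or power term.
Check: d/dy[-log(y - 1)/3 - log(y + 1/2)/15 - 3*log(y + 3)/5] = (-2*y**2 - 2*y)/(2*y**3 + 5*y**2 - 4*y - 3) = f(y).

An antiderivative is F(y) = -log(y - 1)/3 - log(y + 1/2)/15 - 3*log(y + 3)/5.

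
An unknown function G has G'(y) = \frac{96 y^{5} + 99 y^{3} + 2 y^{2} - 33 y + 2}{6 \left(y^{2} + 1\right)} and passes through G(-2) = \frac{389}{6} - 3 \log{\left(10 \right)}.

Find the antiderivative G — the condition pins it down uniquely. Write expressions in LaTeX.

G(y) = 4 y^{4} + \frac{y^{2}}{4} + \frac{y}{3} - 3 \log{\left(y^{2} + 1 \right)} - 3 \log{\left(2 \right)} + \frac{1}{2}

Recover the given G'(y) by differentiating a candidate G(y); any mismatch rules it out.
A general antiderivative is 4 y^{4} + \frac{y^{2}}{4} + \frac{y}{3} - 3 \log{\left(2 y^{2} + 2 \right)} + C.
The condition gives C = \frac{389}{6} - 3 \log{\left(10 \right)} - (\frac{193}{3} - 3 \log{\left(10 \right)}) = \frac{1}{2}.
So G(y) = 4 y^{4} + \frac{y^{2}}{4} + \frac{y}{3} - 3 \log{\left(y^{2} + 1 \right)} - 3 \log{\left(2 \right)} + \frac{1}{2}.
Check: d/dy[4 y^{4} + \frac{y^{2}}{4} + \frac{y}{3} - 3 \log{\left(y^{2} + 1 \right)} - 3 \log{\left(2 \right)} + \frac{1}{2}] = \frac{96 y^{5} + 99 y^{3} + 2 y^{2} - 33 y + 2}{6 y^{2} + 6}, which equals G'(y).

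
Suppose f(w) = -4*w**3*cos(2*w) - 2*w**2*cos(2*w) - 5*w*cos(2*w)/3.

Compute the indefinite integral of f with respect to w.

F(w) = (-24*w**3*sin(2*w) - 12*w**2*sin(2*w) - 36*w**2*cos(2*w) + 26*w*sin(2*w) - 12*w*cos(2*w) + 6*sin(2*w) + 13*cos(2*w))/12 + C

The integrand splits into summands that can be handled one at a time.
Check: d/dw[(-24*w**3*sin(2*w) - 12*w**2*sin(2*w) - 36*w**2*cos(2*w) + 26*w*sin(2*w) - 12*w*cos(2*w) + 6*sin(2*w) + 13*cos(2*w))/12] = -4*w**3*cos(2*w) - 2*w**2*cos(2*w) - 5*w*cos(2*w)/3 = f(w).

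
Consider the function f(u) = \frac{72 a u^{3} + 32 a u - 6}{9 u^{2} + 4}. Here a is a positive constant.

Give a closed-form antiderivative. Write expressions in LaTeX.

Whatever form F(u) takes, F'(u) = f(u) is non-negotiable.
Check: d/du[4 a u^{2} - \operatorname{atan}{\left(\frac{3 u}{2} \right)}] = \frac{72 a u^{3} + 32 a u - 6}{9 u^{2} + 4} = f(u).

An antiderivative is F(u) = 4 a u^{2} - \operatorname{atan}{\left(\frac{3 u}{2} \right)}.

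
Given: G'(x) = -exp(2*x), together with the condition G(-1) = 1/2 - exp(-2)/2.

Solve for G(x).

A first test for any G(x): its x-derivative must equal the given G'(x).
A general antiderivative is -exp(2*x)/2 + C.
The condition gives C = 1/2 - exp(-2)/2 - (-exp(-2)/2) = 1/2.
So G(x) = 1/2 - exp(2*x)/2.
Check: d/dx[1/2 - exp(2*x)/2] = -exp(2*x) = G'(x).

G(x) = 1/2 - exp(2*x)/2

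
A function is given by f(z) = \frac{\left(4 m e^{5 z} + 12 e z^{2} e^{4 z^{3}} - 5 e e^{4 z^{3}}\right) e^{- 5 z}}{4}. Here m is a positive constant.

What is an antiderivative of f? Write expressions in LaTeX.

An antiderivative is F(z) = \frac{4 m z + e^{4 z^{3} - 5 z + 1}}{4}.

Check any antiderivative F(z) by computing F'(z) and comparing it with f(z).
Check: d/dz[\frac{4 m z + e^{4 z^{3} - 5 z + 1}}{4}] = m + 3 e z^{2} e^{- 5 z} e^{4 z^{3}} - \frac{5 e e^{- 5 z} e^{4 z^{3}}}{4}, which equals f(z).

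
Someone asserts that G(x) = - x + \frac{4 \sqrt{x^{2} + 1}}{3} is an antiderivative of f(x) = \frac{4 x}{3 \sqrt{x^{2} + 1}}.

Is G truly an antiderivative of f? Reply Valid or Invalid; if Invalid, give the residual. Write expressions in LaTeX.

Invalid: d/dx[G] - f = -1, which is not 0.

d/dx[G] = \frac{4 x - 3 \sqrt{x^{2} + 1}}{3 \sqrt{x^{2} + 1}}
d/dx[G] - f(x) = -1 != 0.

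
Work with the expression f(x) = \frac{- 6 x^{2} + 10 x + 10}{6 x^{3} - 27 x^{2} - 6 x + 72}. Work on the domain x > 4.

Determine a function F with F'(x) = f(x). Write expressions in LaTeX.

Factor the denominator (3 \left(x - 4\right) \left(x - 2\right) \left(2 x + 3\right)) and decompose: f = - \frac{74}{231 \left(2 x + 3\right)} - \frac{1}{7 \left(x - 2\right)} - \frac{23}{33 \left(x - 4\right)}; each piece integrates to a log, atan, or power term.
Check: d/dx[- \frac{23 \log{\left(x - 4 \right)}}{33} - \frac{\log{\left(x - 2 \right)}}{7} - \frac{37 \log{\left(x + \frac{3}{2} \right)}}{231}] = \frac{- 6 x^{2} + 10 x + 10}{6 x^{3} - 27 x^{2} - 6 x + 72} = f(x).

An antiderivative is F(x) = - \frac{23 \log{\left(x - 4 \right)}}{33} - \frac{\log{\left(x - 2 \right)}}{7} - \frac{37 \log{\left(x + \frac{3}{2} \right)}}{231}.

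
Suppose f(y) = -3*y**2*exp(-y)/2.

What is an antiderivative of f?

An antiderivative is F(y) = 3*(y**2 + 2*y + 2)*exp(-y)/2.

f has the shape u'v + uv' for u = 3*y**2/2 + 3*y + 3 and v = exp(-y) — it is the derivative of the product u*v.
Check: d/dy[3*(y**2 + 2*y + 2)*exp(-y)/2] = -3*y**2*exp(-y)/2 = f(y).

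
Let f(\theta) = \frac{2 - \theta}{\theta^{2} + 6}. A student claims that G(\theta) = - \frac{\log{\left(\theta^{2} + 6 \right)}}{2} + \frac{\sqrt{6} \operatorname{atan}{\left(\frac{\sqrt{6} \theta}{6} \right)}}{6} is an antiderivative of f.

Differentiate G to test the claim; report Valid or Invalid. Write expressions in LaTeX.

Invalid: d/d\theta[G] - f = - \frac{1}{\theta^{2} + 6}, which is not 0.

d/d\theta[G] = \frac{1 - \theta}{\theta^{2} + 6}
d/d\theta[G] - f(\theta) = - \frac{1}{\theta^{2} + 6} != 0.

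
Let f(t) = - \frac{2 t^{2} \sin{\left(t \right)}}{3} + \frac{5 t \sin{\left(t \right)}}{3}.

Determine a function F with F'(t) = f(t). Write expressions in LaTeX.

An antiderivative is F(t) = \frac{2 t^{2} \cos{\left(t \right)}}{3} - \frac{4 t \sin{\left(t \right)}}{3} - \frac{5 t \cos{\left(t \right)}}{3} + \frac{5 \sin{\left(t \right)}}{3} - \frac{4 \cos{\left(t \right)}}{3}.

The integrand splits into summands that can be handled one at a time.
Check: d/dt[\frac{2 t^{2} \cos{\left(t \right)}}{3} - \frac{4 t \sin{\left(t \right)}}{3} - \frac{5 t \cos{\left(t \right)}}{3} + \frac{5 \sin{\left(t \right)}}{3} - \frac{4 \cos{\left(t \right)}}{3}] = - \frac{2 t^{2} \sin{\left(t \right)}}{3} + \frac{5 t \sin{\left(t \right)}}{3} = f(t).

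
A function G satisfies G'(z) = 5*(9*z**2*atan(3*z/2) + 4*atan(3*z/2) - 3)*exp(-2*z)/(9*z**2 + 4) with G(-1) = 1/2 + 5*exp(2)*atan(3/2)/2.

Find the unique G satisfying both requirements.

G(z) = (exp(2*z) - 5*atan(3*z/2))*exp(-2*z)/2

G'(z) has the shape u'v + uv' for u = -5*atan(3*z/2)/2 and v = exp(-2*z) — it is the derivative of the product u*v.
A general antiderivative is -5*exp(-2*z)*atan(3*z/2)/2 + C.
The condition gives C = 1/2 + 5*exp(2)*atan(3/2)/2 - (5*exp(2)*atan(3/2)/2) = 1/2.
So G(z) = (exp(2*z) - 5*atan(3*z/2))*exp(-2*z)/2.
Check: d/dz[(exp(2*z) - 5*atan(3*z/2))*exp(-2*z)/2] = (45*z**2*atan(3*z/2) + 20*atan(3*z/2) - 15)/(9*z**2*exp(2*z) + 4*exp(2*z)), which equals G'(z).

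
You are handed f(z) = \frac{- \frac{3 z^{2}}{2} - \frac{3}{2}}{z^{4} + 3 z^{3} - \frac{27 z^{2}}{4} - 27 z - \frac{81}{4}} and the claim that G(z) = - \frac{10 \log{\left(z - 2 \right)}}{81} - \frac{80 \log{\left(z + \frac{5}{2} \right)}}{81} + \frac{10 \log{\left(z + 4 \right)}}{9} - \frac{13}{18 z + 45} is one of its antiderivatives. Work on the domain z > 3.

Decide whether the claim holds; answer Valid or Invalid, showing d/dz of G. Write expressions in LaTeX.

d/dz[G] = \frac{- 6 z^{2} - 12 z - 12}{4 z^{4} + 28 z^{3} + 33 z^{2} - 110 z - 200}
d/dz[G] - f(z) = \frac{48 z^{5} + 192 z^{4} + 336 z^{3} + 1104 z^{2} + 1608 z - 228}{16 z^{8} + 160 z^{7} + 360 z^{6} - 1232 z^{5} - 6359 z^{4} - 5262 z^{3} + 14607 z^{2} + 30510 z + 16200} != 0.

Invalid: d/dz[G] - f = \frac{48 z^{5} + 192 z^{4} + 336 z^{3} + 1104 z^{2} + 1608 z - 228}{16 z^{8} + 160 z^{7} + 360 z^{6} - 1232 z^{5} - 6359 z^{4} - 5262 z^{3} + 14607 z^{2} + 30510 z + 16200}, which is not 0.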